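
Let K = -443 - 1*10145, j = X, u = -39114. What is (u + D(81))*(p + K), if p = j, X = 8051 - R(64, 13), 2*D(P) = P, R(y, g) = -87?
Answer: 95730075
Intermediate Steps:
D(P) = P/2
X = 8138 (X = 8051 - 1*(-87) = 8051 + 87 = 8138)
j = 8138
K = -10588 (K = -443 - 10145 = -10588)
p = 8138
(u + D(81))*(p + K) = (-39114 + (½)*81)*(8138 - 10588) = (-39114 + 81/2)*(-2450) = -78147/2*(-2450) = 95730075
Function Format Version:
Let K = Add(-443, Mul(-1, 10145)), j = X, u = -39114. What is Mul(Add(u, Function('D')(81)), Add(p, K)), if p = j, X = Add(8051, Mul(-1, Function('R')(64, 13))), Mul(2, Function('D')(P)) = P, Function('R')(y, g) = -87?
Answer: 95730075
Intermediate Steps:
Function('D')(P) = Mul(Rational(1, 2), P)
X = 8138 (X = Add(8051, Mul(-1, -87)) = Add(8051, 87) = 8138)
j = 8138
K = -10588 (K = Add(-443, -10145) = -10588)
p = 8138
Mul(Add(u, Function('D')(81)), Add(p, K)) = Mul(Add(-39114, Mul(Rational(1, 2), 81)), Add(8138, -10588)) = Mul(Add(-39114, Rational(81, 2)), -2450) = Mul(Rational(-78147, 2), -2450) = 95730075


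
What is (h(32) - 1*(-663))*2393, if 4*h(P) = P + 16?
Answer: 1615275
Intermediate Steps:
h(P) = 4 + P/4 (h(P) = (P + 16)/4 = (16 + P)/4 = 4 + P/4)
(h(32) - 1*(-663))*2393 = ((4 + (¼)*32) - 1*(-663))*2393 = ((4 + 8) + 663)*2393 = (12 + 663)*2393 = 675*2393 = 1615275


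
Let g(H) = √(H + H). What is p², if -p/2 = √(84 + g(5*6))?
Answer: 336 + 8*√15 ≈ 366.98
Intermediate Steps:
g(H) = √2*√H (g(H) = √(2*H) = √2*√H)
p = -2*√(84 + 2*√15) (p = -2*√(84 + √2*√(5*6)) = -2*√(84 + √2*√30) = -2*√(84 + 2*√15) ≈ -19.157)
p² = (-2*√(84 + 2*√15))² = 336 + 8*√15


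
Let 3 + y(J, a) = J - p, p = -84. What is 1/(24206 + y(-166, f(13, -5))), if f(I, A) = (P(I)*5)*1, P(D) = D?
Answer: 1/24121 ≈ 4.1458e-5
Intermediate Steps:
f(I, A) = 5*I (f(I, A) = (I*5)*1 = (5*I)*1 = 5*I)
y(J, a) = 81 + J (y(J, a) = -3 + (J - 1*(-84)) = -3 + (J + 84) = -3 + (84 + J) = 81 + J)
1/(24206 + y(-166, f(13, -5))) = 1/(24206 + (81 - 166)) = 1/(24206 - 85) = 1/24121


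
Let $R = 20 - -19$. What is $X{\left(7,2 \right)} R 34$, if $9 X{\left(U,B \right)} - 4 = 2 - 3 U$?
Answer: $-2210$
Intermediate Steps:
$X{\left(U,B \right)} = \frac{2}{3} - \frac{U}{3}$ ($X{\left(U,B \right)} = \frac{4}{9} + \frac{2 - 3 U}{9} = \frac{4}{9} - \left(- \frac{2}{9} + \frac{U}{3}\right) = \frac{2}{3} - \frac{U}{3}$)
$R = 39$ ($R = 20 + 19 = 39$)
$X{\left(7,2 \right)} R 34 = \left(\frac{2}{3} - \frac{7}{3}\right) 39 \cdot 34 = \left(- \frac{5}{3}\right) 39 \cdot 34 = \left(-65\right) 34 = -2210$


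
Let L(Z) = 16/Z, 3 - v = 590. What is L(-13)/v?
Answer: 16/7631 ≈ 0.0020967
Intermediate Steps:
v = -587 (v = 3 - 1*590 = 3 - 590 = -587)
L(-13)/v = (16/(-13))/(-587) = (16*(-1/13))*(-1/587) = -16/13*(-1/587) = 16/7631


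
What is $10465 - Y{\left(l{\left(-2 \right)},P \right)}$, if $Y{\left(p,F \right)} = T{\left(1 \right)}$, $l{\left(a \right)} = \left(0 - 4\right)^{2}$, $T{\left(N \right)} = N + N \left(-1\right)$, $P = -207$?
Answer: $10465$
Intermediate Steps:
$T{\left(N \right)} = 0$ ($T{\left(N \right)} = N - N = 0$)
$l{\left(a \right)} = 16$ ($l{\left(a \right)} = \left(-4\right)^{2} = 16$)
$Y{\left(p,F \right)} = 0$
$10465 - Y{\left(l{\left(-2 \right)},P \right)} = 10465 - 0 = 10465 + 0 = 10465$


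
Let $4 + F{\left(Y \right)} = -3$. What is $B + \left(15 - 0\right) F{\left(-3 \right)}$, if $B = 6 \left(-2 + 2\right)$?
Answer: $-105$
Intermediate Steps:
$F{\left(Y \right)} = -7$ ($F{\left(Y \right)} = -4 - 3 = -7$)
$B = 0$ ($B = 6 \cdot 0 = 0$)
$B + \left(15 - 0\right) F{\left(-3 \right)} = 0 + \left(15 - 0\right) \left(-7\right) = 0 + \left(15 + 0\right) \left(-7\right) = 0 + 15 \left(-7\right) = 0 - 105 = -105$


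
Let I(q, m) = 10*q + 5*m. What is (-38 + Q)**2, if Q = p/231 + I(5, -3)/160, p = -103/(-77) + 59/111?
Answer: 5695317246698477161/3991639616971776 ≈ 1426.8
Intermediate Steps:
I(q, m) = 5*m + 10*q
p = 15976/8547 (p = -103*(-1/77) + 59*(1/111) = 103/77 + 59/111 = 15976/8547 ≈ 1.8692)
Q = 14331731/63179424 (Q = (15976/8547)/231 + (5*(-3) + 10*5)/160 = (15976/8547)*(1/231) + (-15 + 50)*(1/160) = 15976/1974357 + 35*(1/160) = 15976/1974357 + 7/32 = 14331731/63179424 ≈ 0.22684)
(-38 + Q)**2 = (-38 + 14331731/63179424)**2 = (-2386486381/63179424)**2 = 5695317246698477161/3991639616971776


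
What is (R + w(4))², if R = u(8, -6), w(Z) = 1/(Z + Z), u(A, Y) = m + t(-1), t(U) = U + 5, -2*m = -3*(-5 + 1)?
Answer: 225/64 ≈ 3.5156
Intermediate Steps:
m = -6 (m = -(-3)*(-5 + 1)/2 = -(-3)*(-4)/2 = -½*12 = -6)
t(U) = 5 + U
u(A, Y) = -2 (u(A, Y) = -6 + (5 - 1) = -6 + 4 = -2)
w(Z) = 1/(2*Z)
R = -2
(R + w(4))² = (-2 + (½)/4)² = (-2 + (½)*(¼))² = (-2 + ⅛)² = (-15/8)² = 225/64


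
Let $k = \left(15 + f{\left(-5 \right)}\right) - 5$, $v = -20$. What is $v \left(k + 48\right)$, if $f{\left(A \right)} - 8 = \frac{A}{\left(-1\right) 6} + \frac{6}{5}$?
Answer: $- \frac{4082}{3} \approx -1360.7$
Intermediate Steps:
$f{\left(A \right)} = \frac{46}{5} - \frac{A}{6}$ ($f{\left(A \right)} = 8 + \left(\frac{A}{\left(-1\right) 6} + \frac{6}{5}\right) = 8 + \left(\frac{A}{-6} + 6 \cdot \frac{1}{5}\right) = 8 + \left(A \left(- \frac{1}{6}\right) + \frac{6}{5}\right) = 8 - \left(- \frac{6}{5} + \frac{A}{6}\right) = \frac{46}{5} - \frac{A}{6}$)
$k = \frac{601}{30}$ ($k = \left(15 + \left(\frac{46}{5} - - \frac{5}{6}\right)\right) - 5 = \left(15 + \left(\frac{46}{5} + \frac{5}{6}\right)\right) - 5 = \left(15 + \frac{301}{30}\right) - 5 = \frac{751}{30} - 5 = \frac{601}{30} \approx 20.033$)
$v \left(k + 48\right) = - 20 \left(\frac{601}{30} + 48\right) = \left(-20\right) \frac{2041}{30} = - \frac{4082}{3}$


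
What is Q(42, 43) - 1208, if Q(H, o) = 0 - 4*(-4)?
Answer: -1192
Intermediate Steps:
Q(H, o) = 16 (Q(H, o) = 0 + 16 = 16)
Q(42, 43) - 1208 = 16 - 1208 = -1192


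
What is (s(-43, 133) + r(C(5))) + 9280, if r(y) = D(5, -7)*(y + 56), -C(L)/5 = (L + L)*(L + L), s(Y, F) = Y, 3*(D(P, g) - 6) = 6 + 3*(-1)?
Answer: 6129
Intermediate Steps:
D(P, g) = 7 (D(P, g) = 6 + (6 + 3*(-1))/3 = 6 + (6 - 3)/3 = 6 + (1/3)*3 = 6 + 1 = 7)
C(L) = -20*L**2 (C(L) = -5*(L + L)*(L + L) = -5*2*L*2*L = -20*L**2)
r(y) = 392 + 7*y (r(y) = 7*(y + 56) = 7*(56 + y) = 392 + 7*y)
(s(-43, 133) + r(C(5))) + 9280 = (-43 + (392 + 7*(-20*5**2))) + 9280 = (-43 + (392 + 7*(-20*25))) + 9280 = (-43 + (392 + 7*(-500))) + 9280 = (-43 + (392 - 3500)) + 9280 = (-43 - 3108) + 9280 = -3151 + 9280 = 6129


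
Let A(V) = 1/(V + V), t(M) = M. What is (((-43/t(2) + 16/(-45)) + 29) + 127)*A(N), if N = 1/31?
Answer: 374263/180 ≈ 2079.2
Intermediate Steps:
N = 1/31 ≈ 0.032258
A(V) = 1/(2*V)
(((-43/t(2) + 16/(-45)) + 29) + 127)*A(N) = (((-43/2 + 16/(-45)) + 29) + 127)*(1/(2*(1/31))) = (((-43*½ + 16*(-1/45)) + 29) + 127)*((½)*31) = (((-43/2 - 16/45) + 29) + 127)*(31/2) = ((-1967/90 + 29) + 127)*(31/2) = (643/90 + 127)*(31/2) = (12073/90)*(31/2) = 374263/180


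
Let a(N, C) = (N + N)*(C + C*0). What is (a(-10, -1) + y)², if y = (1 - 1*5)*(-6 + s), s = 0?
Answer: 1936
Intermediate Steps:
a(N, C) = 2*C*N (a(N, C) = (2*N)*(C + 0) = (2*N)*C = 2*C*N)
y = 24 (y = (1 - 1*5)*(-6 + 0) = (1 - 5)*(-6) = -4*(-6) = 24)
(a(-10, -1) + y)² = (2*(-1)*(-10) + 24)² = (20 + 24)² = 44² = 1936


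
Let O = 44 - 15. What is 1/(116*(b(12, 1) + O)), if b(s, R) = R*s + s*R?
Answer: 1/6148 ≈ 0.00016265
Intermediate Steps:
O = 29
b(s, R) = 2*R*s (b(s, R) = R*s + R*s = 2*R*s)
1/(116*(b(12, 1) + O)) = 1/(116*(2*1*12 + 29)) = 1/(116*(24 + 29)) = 1/(116*53) = 1/6148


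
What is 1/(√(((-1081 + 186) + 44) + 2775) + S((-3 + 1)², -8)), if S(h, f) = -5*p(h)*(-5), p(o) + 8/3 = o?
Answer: -75/1829 + 9*√481/3658 ≈ 0.012954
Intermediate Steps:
p(o) = -8/3 + o
S(h, f) = -200/3 + 25*h (S(h, f) = -5*(-8/3 + h)*(-5) = (40/3 - 5*h)*(-5) = -200/3 + 25*h)
1/(√(((-1081 + 186) + 44) + 2775) + S((-3 + 1)², -8)) = 1/(√(((-1081 + 186) + 44) + 2775) + (-200/3 + 25*(-3 + 1)²)) = 1/(√((-895 + 44) + 2775) + (-200/3 + 25*(-2)²)) = 1/(√(-851 + 2775) + (-200/3 + 25*4)) = 1/(√1924 + (-200/3 + 100)) = 1/(2*√481 + 100/3) = 1/(100/3 + 2*√481)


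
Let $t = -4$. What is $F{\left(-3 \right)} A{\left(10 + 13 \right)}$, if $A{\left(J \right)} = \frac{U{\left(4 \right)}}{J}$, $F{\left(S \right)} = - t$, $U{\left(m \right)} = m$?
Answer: $\frac{16}{23} \approx 0.69565$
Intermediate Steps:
$F{\left(S \right)} = 4$ ($F{\left(S \right)} = \left(-1\right) \left(-4\right) = 4$)
$A{\left(J \right)} = \frac{4}{J}$
$F{\left(-3 \right)} A{\left(10 + 13 \right)} = 4 \frac{4}{10 + 13} = 4 \cdot \frac{4}{23} = \frac{16}{23}$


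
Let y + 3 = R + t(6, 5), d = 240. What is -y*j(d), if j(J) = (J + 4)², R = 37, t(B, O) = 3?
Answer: -2202832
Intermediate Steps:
j(J) = (4 + J)²
y = 37 (y = -3 + (37 + 3) = -3 + 40 = 37)
-y*j(d) = -37*(4 + 240)² = -37*244² = -37*59536 = -1*2202832 = -2202832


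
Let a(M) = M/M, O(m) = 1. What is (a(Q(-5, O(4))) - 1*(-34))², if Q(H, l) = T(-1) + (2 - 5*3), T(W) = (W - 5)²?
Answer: 1225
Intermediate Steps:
T(W) = (-5 + W)²
Q(H, l) = 23 (Q(H, l) = (-5 - 1)² + (2 - 5*3) = (-6)² + (2 - 15) = 36 - 13 = 23)
a(M) = 1
(a(Q(-5, O(4))) - 1*(-34))² = (1 - 1*(-34))² = (1 + 34)² = 35² = 1225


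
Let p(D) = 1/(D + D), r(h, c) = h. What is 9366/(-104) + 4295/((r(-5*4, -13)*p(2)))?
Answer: -49351/52 ≈ -949.06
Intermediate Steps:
p(D) = 1/(2*D)
9366/(-104) + 4295/((r(-5*4, -13)*p(2))) = 9366/(-104) + 4295/(((-5*4)*((½)/2))) = 9366*(-1/104) + 4295/((-10/2)) = -4683/52 + 4295/((-20*¼)) = -4683/52 + 4295/(-5) = -4683/52 + 4295*(-⅕) = -4683/52 - 859 = -49351/52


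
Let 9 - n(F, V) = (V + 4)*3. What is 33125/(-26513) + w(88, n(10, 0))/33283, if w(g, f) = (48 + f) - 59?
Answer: -1102870557/882432179 ≈ -1.2498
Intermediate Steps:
n(F, V) = -3 - 3*V (n(F, V) = 9 - (V + 4)*3 = 9 - (4 + V)*3 = 9 - (12 + 3*V) = 9 + (-12 - 3*V) = -3 - 3*V)
w(g, f) = -11 + f
33125/(-26513) + w(88, n(10, 0))/33283 = 33125/(-26513) + (-11 + (-3 - 3*0))/33283 = 33125*(-1/26513) + (-11 + (-3 + 0))*(1/33283) = -33125/26513 + (-11 - 3)*(1/33283) = -33125/26513 - 14*1/33283 = -33125/26513 - 14/33283 = -1102870557/882432179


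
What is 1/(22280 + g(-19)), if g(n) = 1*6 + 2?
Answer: 1/22288 ≈ 4.4867e-5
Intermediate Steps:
g(n) = 8 (g(n) = 6 + 2 = 8)
1/(22280 + g(-19)) = 1/(22280 + 8) = 1/22288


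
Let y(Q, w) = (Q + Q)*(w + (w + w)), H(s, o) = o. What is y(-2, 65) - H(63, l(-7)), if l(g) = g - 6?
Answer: -767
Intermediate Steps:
l(g) = -6 + g
y(Q, w) = 6*Q*w (y(Q, w) = (2*Q)*(w + 2*w) = (2*Q)*(3*w) = 6*Q*w)
y(-2, 65) - H(63, l(-7)) = 6*(-2)*65 - (-6 - 7) = -780 - 1*(-13) = -780 + 13 = -767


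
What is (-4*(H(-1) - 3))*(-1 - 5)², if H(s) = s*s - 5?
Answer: 1008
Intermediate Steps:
H(s) = -5 + s² (H(s) = s² - 5 = -5 + s²)
(-4*(H(-1) - 3))*(-1 - 5)² = (-4*((-5 + (-1)²) - 3))*(-1 - 5)² = -4*((-5 + 1) - 3)*(-6)² = -4*(-4 - 3)*36 = -4*(-7)*36 = 28*36 = 1008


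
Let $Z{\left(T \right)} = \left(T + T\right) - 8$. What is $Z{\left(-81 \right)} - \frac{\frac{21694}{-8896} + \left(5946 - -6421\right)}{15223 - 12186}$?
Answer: $- \frac{2351455489}{13508576} \approx -174.07$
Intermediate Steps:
$Z{\left(T \right)} = -8 + 2 T$ ($Z{\left(T \right)} = 2 T - 8 = -8 + 2 T$)
$Z{\left(-81 \right)} - \frac{\frac{21694}{-8896} + \left(5946 - -6421\right)}{15223 - 12186} = \left(-8 + 2 \left(-81\right)\right) - \frac{\frac{21694}{-8896} + \left(5946 - -6421\right)}{15223 - 12186} = \left(-8 - 162\right) - \frac{21694 \left(- \frac{1}{8896}\right) + \left(5946 + 6421\right)}{3037} = -170 - \left(- \frac{10847}{4448} + 12367\right) \frac{1}{3037} = -170 - \frac{54997569}{4448} \cdot \frac{1}{3037} = -170 - \frac{54997569}{13508576} = - \frac{2351455489}{13508576}$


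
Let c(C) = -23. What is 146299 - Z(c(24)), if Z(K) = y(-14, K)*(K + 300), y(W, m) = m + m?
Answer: 159041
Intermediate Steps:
y(W, m) = 2*m
Z(K) = 2*K*(300 + K) (Z(K) = (2*K)*(K + 300) = (2*K)*(300 + K) = 2*K*(300 + K))
146299 - Z(c(24)) = 146299 - 2*(-23)*(300 - 23) = 146299 - 2*(-23)*277 = 146299 - 1*(-12742) = 146299 + 12742 = 159041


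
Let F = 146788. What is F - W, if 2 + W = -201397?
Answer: 348187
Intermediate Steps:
W = -201399 (W = -2 - 201397 = -201399)
F - W = 146788 - 1*(-201399) = 146788 + 201399 = 348187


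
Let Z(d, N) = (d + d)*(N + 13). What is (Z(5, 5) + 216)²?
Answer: 156816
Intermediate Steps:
Z(d, N) = 2*d*(13 + N) (Z(d, N) = (2*d)*(13 + N) = 2*d*(13 + N))
(Z(5, 5) + 216)² = (2*5*(13 + 5) + 216)² = (2*5*18 + 216)² = (180 + 216)² = 396² = 156816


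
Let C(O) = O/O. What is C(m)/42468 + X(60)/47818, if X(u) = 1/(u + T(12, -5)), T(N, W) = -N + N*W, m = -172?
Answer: 44279/2030734824 ≈ 2.1804e-5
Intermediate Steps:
X(u) = 1/(-72 + u) (X(u) = 1/(u + 12*(-1 - 5)) = 1/(u + 12*(-6)) = 1/(u - 72) = 1/(-72 + u))
C(O) = 1
C(m)/42468 + X(60)/47818 = 1/42468 + 1/((-72 + 60)*47818) = 1*(1/42468) + (1/47818)/(-12) = 1/42468 - 1/12*1/47818 = 1/42468 - 1/573816 = 44279/2030734824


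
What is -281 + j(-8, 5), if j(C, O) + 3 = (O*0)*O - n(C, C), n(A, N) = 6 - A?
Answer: -298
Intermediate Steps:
j(C, O) = -9 + C (j(C, O) = -3 + ((O*0)*O - (6 - C)) = -3 + (0*O + (-6 + C)) = -3 + (0 + (-6 + C)) = -3 + (-6 + C) = -9 + C)
-281 + j(-8, 5) = -281 + (-9 - 8) = -281 - 17 = -298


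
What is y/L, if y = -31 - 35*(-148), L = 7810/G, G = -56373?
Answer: -290264577/7810 ≈ -37166.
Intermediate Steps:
L = -7810/56373 (L = 7810/(-56373) = 7810*(-1/56373) = -7810/56373 ≈ -0.13854)
y = 5149 (y = -31 + 5180 = 5149)
y/L = 5149/(-7810/56373) = 5149*(-56373/7810) = -290264577/7810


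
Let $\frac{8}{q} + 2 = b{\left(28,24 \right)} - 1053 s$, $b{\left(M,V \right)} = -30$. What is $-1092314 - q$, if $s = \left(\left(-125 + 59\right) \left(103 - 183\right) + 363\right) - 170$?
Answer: $- \frac{6295115905706}{5763101} \approx -1.0923 \cdot 10^{6}$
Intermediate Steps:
$s = 5473$ ($s = \left(\left(-66\right) \left(-80\right) + 363\right) - 170 = \left(5280 + 363\right) - 170 = 5643 - 170 = 5473$)
$q = - \frac{8}{5763101}$ ($q = \frac{8}{-2 - 5763099} = \frac{8}{-5763101} = 8 \left(- \frac{1}{5763101}\right) = - \frac{8}{5763101} \approx -1.3881 \cdot 10^{-6}$)
$-1092314 - q = -1092314 - - \frac{8}{5763101} = -1092314 + \frac{8}{5763101} = - \frac{6295115905706}{5763101}$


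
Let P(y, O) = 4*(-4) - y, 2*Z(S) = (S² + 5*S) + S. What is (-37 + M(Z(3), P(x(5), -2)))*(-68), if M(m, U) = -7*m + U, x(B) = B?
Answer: 10370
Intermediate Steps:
Z(S) = S²/2 + 3*S (Z(S) = ((S² + 5*S) + S)/2 = (S² + 6*S)/2 = S²/2 + 3*S)
P(y, O) = -16 - y
M(m, U) = U - 7*m
(-37 + M(Z(3), P(x(5), -2)))*(-68) = (-37 + ((-16 - 1*5) - 7*3*(6 + 3)/2))*(-68) = (-37 + ((-16 - 5) - 7*3*9/2))*(-68) = (-37 + (-21 - 7*27/2))*(-68) = (-37 + (-21 - 189/2))*(-68) = (-37 - 231/2)*(-68) = -305/2*(-68) = 10370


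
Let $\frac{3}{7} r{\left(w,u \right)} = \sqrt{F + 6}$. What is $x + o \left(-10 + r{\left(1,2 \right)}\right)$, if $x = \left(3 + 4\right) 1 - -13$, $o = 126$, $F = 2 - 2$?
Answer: $-1240 + 294 \sqrt{6} \approx -519.85$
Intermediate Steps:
$F = 0$ ($F = 2 - 2 = 0$)
$x = 20$ ($x = 7 \cdot 1 + 13 = 7 + 13 = 20$)
$r{\left(w,u \right)} = \frac{7 \sqrt{6}}{3}$ ($r{\left(w,u \right)} = \frac{7 \sqrt{0 + 6}}{3} = \frac{7 \sqrt{6}}{3}$)
$x + o \left(-10 + r{\left(1,2 \right)}\right) = 20 + 126 \left(-10 + \frac{7 \sqrt{6}}{3}\right) = 20 - \left(1260 - 294 \sqrt{6}\right) = -1240 + 294 \sqrt{6}$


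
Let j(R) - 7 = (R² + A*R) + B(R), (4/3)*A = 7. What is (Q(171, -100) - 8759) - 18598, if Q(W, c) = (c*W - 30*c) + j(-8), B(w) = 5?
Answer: -41423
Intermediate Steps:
A = 21/4 (A = (¾)*7 = 21/4 ≈ 5.2500)
j(R) = 12 + R² + 21*R/4 (j(R) = 7 + ((R² + 21*R/4) + 5) = 7 + (5 + R² + 21*R/4) = 12 + R² + 21*R/4)
Q(W, c) = 34 - 30*c + W*c (Q(W, c) = (c*W - 30*c) + (12 + (-8)² + (21/4)*(-8)) = (W*c - 30*c) + (12 + 64 - 42) = (-30*c + W*c) + 34 = 34 - 30*c + W*c)
(Q(171, -100) - 8759) - 18598 = ((34 - 30*(-100) + 171*(-100)) - 8759) - 18598 = ((34 + 3000 - 17100) - 8759) - 18598 = (-14066 - 8759) - 18598 = -22825 - 18598 = -41423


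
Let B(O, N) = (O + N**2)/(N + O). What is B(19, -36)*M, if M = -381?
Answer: 501015/17 ≈ 29471.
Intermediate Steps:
B(O, N) = (O + N**2)/(N + O)
B(19, -36)*M = ((19 + (-36)**2)/(-36 + 19))*(-381) = ((19 + 1296)/(-17))*(-381) = -1/17*1315*(-381) = -1315/17*(-381) = 501015/17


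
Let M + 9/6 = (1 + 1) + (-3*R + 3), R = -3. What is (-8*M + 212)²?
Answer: 12544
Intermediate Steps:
M = 25/2 (M = -3/2 + ((1 + 1) + (-3*(-3) + 3)) = -3/2 + (2 + (9 + 3)) = -3/2 + (2 + 12) = -3/2 + 14 = 25/2 ≈ 12.500)
(-8*M + 212)² = (-8*25/2 + 212)² = (-100 + 212)² = 112² = 12544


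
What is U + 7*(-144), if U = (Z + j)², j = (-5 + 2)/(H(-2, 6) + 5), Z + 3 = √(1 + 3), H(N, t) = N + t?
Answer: -9056/9 ≈ -1006.2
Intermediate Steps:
Z = -1 (Z = -3 + √(1 + 3) = -3 + √4 = -3 + 2 = -1)
j = -⅓ (j = (-5 + 2)/((-2 + 6) + 5) = -3/(4 + 5) = -3/9 = -3*⅑ = -⅓ ≈ -0.33333)
U = 16/9 (U = (-1 - ⅓)² = (-4/3)² = 16/9 ≈ 1.7778)
U + 7*(-144) = 16/9 + 7*(-144) = 16/9 - 1008 = -9056/9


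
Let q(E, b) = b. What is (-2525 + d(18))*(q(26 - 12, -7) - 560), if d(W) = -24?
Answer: 1445283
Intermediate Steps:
(-2525 + d(18))*(q(26 - 12, -7) - 560) = (-2525 - 24)*(-7 - 560) = -2549*(-567) = 1445283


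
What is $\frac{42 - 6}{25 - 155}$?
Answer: $- \frac{18}{65} \approx -0.27692$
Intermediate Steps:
$\frac{42 - 6}{25 - 155} = \frac{36}{-130} = 36 \left(- \frac{1}{130}\right) = - \frac{18}{65}$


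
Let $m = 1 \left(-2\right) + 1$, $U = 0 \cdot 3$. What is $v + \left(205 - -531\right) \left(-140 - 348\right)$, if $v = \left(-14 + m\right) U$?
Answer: $-359168$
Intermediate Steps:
$U = 0$
$m = -1$ ($m = -2 + 1 = -1$)
$v = 0$ ($v = \left(-14 - 1\right) 0 = \left(-15\right) 0 = 0$)
$v + \left(205 - -531\right) \left(-140 - 348\right) = 0 + \left(205 - -531\right) \left(-140 - 348\right) = 0 + \left(205 + 531\right) \left(-488\right) = 0 + 736 \left(-488\right) = 0 - 359168 = -359168$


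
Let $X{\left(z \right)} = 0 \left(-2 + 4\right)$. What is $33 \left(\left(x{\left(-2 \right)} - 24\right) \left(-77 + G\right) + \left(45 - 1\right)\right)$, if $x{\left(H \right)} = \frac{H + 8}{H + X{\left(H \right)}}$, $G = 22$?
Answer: $50457$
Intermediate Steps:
$X{\left(z \right)} = 0$ ($X{\left(z \right)} = 0 \cdot 2 = 0$)
$x{\left(H \right)} = \frac{8 + H}{H}$ ($x{\left(H \right)} = \frac{H + 8}{H + 0} = \frac{8 + H}{H}$)
$33 \left(\left(x{\left(-2 \right)} - 24\right) \left(-77 + G\right) + \left(45 - 1\right)\right) = 33 \left(\left(\frac{8 - 2}{-2} - 24\right) \left(-77 + 22\right) + \left(45 - 1\right)\right) = 33 \left(\left(\left(- \frac{1}{2}\right) 6 - 24\right) \left(-55\right) + 44\right) = 33 \left(\left(-3 - 24\right) \left(-55\right) + 44\right) = 33 \left(\left(-27\right) \left(-55\right) + 44\right) = 33 \left(1485 + 44\right) = 33 \cdot 1529 = 50457$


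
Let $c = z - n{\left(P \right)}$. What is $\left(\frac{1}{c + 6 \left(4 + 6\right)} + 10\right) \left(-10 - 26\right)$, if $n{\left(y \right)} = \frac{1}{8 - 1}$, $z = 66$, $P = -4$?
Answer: $- \frac{317412}{881} \approx -360.29$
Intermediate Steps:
$n{\left(y \right)} = \frac{1}{7}$
$c = \frac{461}{7}$ ($c = 66 - \frac{1}{7} = \frac{461}{7} \approx 65.857$)
$\left(\frac{1}{c + 6 \left(4 + 6\right)} + 10\right) \left(-10 - 26\right) = \left(\frac{1}{\frac{461}{7} + 6 \left(4 + 6\right)} + 10\right) \left(-10 - 26\right) = \left(\frac{1}{\frac{461}{7} + 6 \cdot 10} + 10\right) \left(-36\right) = \left(\frac{1}{\frac{461}{7} + 60} + 10\right) \left(-36\right) = \left(\frac{1}{\frac{881}{7}} + 10\right) \left(-36\right) = \left(\frac{7}{881} + 10\right) \left(-36\right) = \frac{8817}{881} \left(-36\right) = - \frac{317412}{881}$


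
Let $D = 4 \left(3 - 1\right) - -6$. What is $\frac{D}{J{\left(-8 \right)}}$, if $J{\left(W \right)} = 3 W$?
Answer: $- \frac{7}{12} \approx -0.58333$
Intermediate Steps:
$D = 14$ ($D = 4 \cdot 2 + 6 = 8 + 6 = 14$)
$\frac{D}{J{\left(-8 \right)}} = \frac{14}{3 \left(-8\right)} = \frac{14}{-24} = 14 \left(- \frac{1}{24}\right) = - \frac{7}{12}$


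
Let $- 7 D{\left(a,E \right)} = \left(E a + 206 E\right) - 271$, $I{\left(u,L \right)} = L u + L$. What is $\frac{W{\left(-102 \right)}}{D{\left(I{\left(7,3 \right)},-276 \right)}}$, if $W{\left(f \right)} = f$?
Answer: $- \frac{714}{63751} \approx -0.0112$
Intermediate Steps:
$I{\left(u,L \right)} = L + L u$
$D{\left(a,E \right)} = \frac{271}{7} - \frac{206 E}{7} - \frac{E a}{7}$ ($D{\left(a,E \right)} = - \frac{\left(E a + 206 E\right) - 271}{7} = - \frac{\left(206 E + E a\right) - 271}{7} = - \frac{-271 + 206 E + E a}{7} = \frac{271}{7} - \frac{206 E}{7} - \frac{E a}{7}$)
$\frac{W{\left(-102 \right)}}{D{\left(I{\left(7,3 \right)},-276 \right)}} = - \frac{102}{\frac{271}{7} - - \frac{56856}{7} - - \frac{276 \cdot 3 \left(1 + 7\right)}{7}} = - \frac{102}{\frac{271}{7} + \frac{56856}{7} - - \frac{276 \cdot 3 \cdot 8}{7}} = - \frac{102}{\frac{271}{7} + \frac{56856}{7} - \left(- \frac{276}{7}\right) 24} = - \frac{102}{\frac{271}{7} + \frac{56856}{7} + \frac{6624}{7}} = - \frac{102}{\frac{63751}{7}} = \left(-102\right) \frac{7}{63751} = - \frac{714}{63751}$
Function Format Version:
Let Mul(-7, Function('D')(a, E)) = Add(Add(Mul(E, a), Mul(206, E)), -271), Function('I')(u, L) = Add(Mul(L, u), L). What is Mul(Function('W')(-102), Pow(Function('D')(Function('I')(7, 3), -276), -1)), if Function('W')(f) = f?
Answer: Rational(-714, 63751) ≈ -0.011200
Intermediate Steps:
Function('I')(u, L) = Add(L, Mul(L, u))
Function('D')(a, E) = Add(Rational(271, 7), Mul(Rational(-206, 7), E), Mul(Rational(-1, 7), E, a)) (Function('D')(a, E) = Mul(Rational(-1, 7), Add(Add(Mul(E, a), Mul(206, E)), -271)) = Mul(Rational(-1, 7), Add(Add(Mul(206, E), Mul(E, a)), -271)) = Mul(Rational(-1, 7), Add(-271, Mul(206, E), Mul(E, a))) = Add(Rational(271, 7), Mul(Rational(-206, 7), E), Mul(Rational(-1, 7), E, a)))
Mul(Function('W')(-102), Pow(Function('D')(Function('I')(7, 3), -276), -1)) = Mul(-102, Pow(Add(Rational(271, 7), Mul(Rational(-206, 7), -276), Mul(Rational(-1, 7), -276, Mul(3, Add(1, 7)))), -1)) = Mul(-102, Pow(Add(Rational(271, 7), Rational(56856, 7), Mul(Rational(-1, 7), -276, Mul(3, 8))), -1)) = Mul(-102, Pow(Add(Rational(271, 7), Rational(56856, 7), Mul(Rational(-1, 7), -276, 24)), -1)) = Mul(-102, Pow(Add(Rational(271, 7), Rational(56856, 7), Rational(6624, 7)), -1)) = Mul(-102, Pow(Rational(63751, 7), -1)) = Mul(-102, Rational(7, 63751)) = Rational(-714, 63751)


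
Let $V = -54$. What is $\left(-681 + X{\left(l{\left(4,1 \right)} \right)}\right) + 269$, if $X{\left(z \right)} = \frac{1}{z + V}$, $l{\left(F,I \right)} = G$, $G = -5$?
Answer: $- \frac{24309}{59} \approx -412.02$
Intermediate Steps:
$l{\left(F,I \right)} = -5$
$X{\left(z \right)} = \frac{1}{-54 + z}$ ($X{\left(z \right)} = \frac{1}{z - 54} = \frac{1}{-54 + z}$)
$\left(-681 + X{\left(l{\left(4,1 \right)} \right)}\right) + 269 = \left(-681 + \frac{1}{-54 - 5}\right) + 269 = \left(-681 + \frac{1}{-59}\right) + 269 = \left(-681 - \frac{1}{59}\right) + 269 = - \frac{40180}{59} + 269 = - \frac{24309}{59}$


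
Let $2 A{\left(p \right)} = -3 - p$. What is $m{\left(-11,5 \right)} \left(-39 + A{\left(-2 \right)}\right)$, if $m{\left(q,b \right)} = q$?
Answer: $\frac{869}{2} \approx 434.5$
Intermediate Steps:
$A{\left(p \right)} = - \frac{3}{2} - \frac{p}{2}$ ($A{\left(p \right)} = \frac{-3 - p}{2} = - \frac{3}{2} - \frac{p}{2}$)
$m{\left(-11,5 \right)} \left(-39 + A{\left(-2 \right)}\right) = - 11 \left(-39 - \frac{1}{2}\right) = \left(-11\right) \left(- \frac{79}{2}\right) = \frac{869}{2}$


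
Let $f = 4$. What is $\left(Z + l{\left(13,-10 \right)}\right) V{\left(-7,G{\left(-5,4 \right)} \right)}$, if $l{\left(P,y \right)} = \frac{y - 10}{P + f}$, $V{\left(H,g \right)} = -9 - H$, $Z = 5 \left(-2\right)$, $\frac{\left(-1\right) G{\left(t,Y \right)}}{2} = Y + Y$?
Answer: $\frac{380}{17} \approx 22.353$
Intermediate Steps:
$G{\left(t,Y \right)} = - 4 Y$ ($G{\left(t,Y \right)} = - 2 \left(Y + Y\right) = - 2 \cdot 2 Y = - 4 Y$)
$Z = -10$
$l{\left(P,y \right)} = \frac{-10 + y}{4 + P}$ ($l{\left(P,y \right)} = \frac{y - 10}{P + 4} = \frac{-10 + y}{4 + P}$)
$\left(Z + l{\left(13,-10 \right)}\right) V{\left(-7,G{\left(-5,4 \right)} \right)} = \left(-10 + \frac{-10 - 10}{4 + 13}\right) \left(-9 - -7\right) = \left(-10 + \frac{1}{17} \left(-20\right)\right) \left(-9 + 7\right) = \left(-10 + \frac{1}{17} \left(-20\right)\right) \left(-2\right) = \left(-10 - \frac{20}{17}\right) \left(-2\right) = \left(- \frac{190}{17}\right) \left(-2\right) = \frac{380}{17}$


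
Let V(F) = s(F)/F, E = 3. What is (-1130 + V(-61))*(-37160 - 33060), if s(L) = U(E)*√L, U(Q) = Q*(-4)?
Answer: 79348600 - 842640*I*√61/61 ≈ 7.9349e+7 - 1.0789e+5*I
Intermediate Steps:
U(Q) = -4*Q
s(L) = -12*√L (s(L) = (-4*3)*√L = -12*√L)
V(F) = -12/√F (V(F) = (-12*√F)/F = -12/√F)
(-1130 + V(-61))*(-37160 - 33060) = (-1130 - (-12)*I*√61/61)*(-37160 - 33060) = (-1130 - (-12)*I*√61/61)*(-70220) = (-1130 + 12*I*√61/61)*(-70220) = 79348600 - 842640*I*√61/61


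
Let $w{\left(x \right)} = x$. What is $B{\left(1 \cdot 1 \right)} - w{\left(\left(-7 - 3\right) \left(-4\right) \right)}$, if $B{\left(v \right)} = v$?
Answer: $-39$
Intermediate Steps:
$B{\left(1 \cdot 1 \right)} - w{\left(\left(-7 - 3\right) \left(-4\right) \right)} = 1 \cdot 1 - \left(-7 - 3\right) \left(-4\right) = 1 - \left(-10\right) \left(-4\right) = 1 - 40 = -39$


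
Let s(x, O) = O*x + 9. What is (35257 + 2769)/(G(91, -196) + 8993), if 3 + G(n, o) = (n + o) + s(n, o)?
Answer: -19013/4471 ≈ -4.2525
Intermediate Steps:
s(x, O) = 9 + O*x
G(n, o) = 6 + n + o + n*o (G(n, o) = -3 + ((n + o) + (9 + o*n)) = -3 + ((n + o) + (9 + n*o)) = -3 + (9 + n + o + n*o) = 6 + n + o + n*o)
(35257 + 2769)/(G(91, -196) + 8993) = (35257 + 2769)/((6 + 91 - 196 + 91*(-196)) + 8993) = 38026/((6 + 91 - 196 - 17836) + 8993) = 38026/(-17935 + 8993) = 38026/(-8942) = 38026*(-1/8942) = -19013/4471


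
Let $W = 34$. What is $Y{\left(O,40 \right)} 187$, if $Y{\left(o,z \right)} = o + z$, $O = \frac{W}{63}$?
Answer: $\frac{477598}{63} \approx 7580.9$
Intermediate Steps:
$O = \frac{34}{63} \approx 0.53968$
$Y{\left(O,40 \right)} 187 = \left(\frac{34}{63} + 40\right) 187 = \frac{2554}{63} \cdot 187 = \frac{477598}{63}$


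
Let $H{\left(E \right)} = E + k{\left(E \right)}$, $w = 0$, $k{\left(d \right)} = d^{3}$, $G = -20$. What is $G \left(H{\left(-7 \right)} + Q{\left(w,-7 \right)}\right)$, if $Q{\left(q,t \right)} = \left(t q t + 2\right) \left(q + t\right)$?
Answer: $7280$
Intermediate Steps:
$H{\left(E \right)} = E + E^{3}$
$Q{\left(q,t \right)} = \left(2 + q t^{2}\right) \left(q + t\right)$ ($Q{\left(q,t \right)} = \left(q t t + 2\right) \left(q + t\right) = \left(q t^{2} + 2\right) \left(q + t\right) = \left(2 + q t^{2}\right) \left(q + t\right)$)
$G \left(H{\left(-7 \right)} + Q{\left(w,-7 \right)}\right) = - 20 \left(\left(-7 + \left(-7\right)^{3}\right) + \left(2 \cdot 0 + 2 \left(-7\right) + 0 \left(-7\right)^{3} + 0^{2} \left(-7\right)^{2}\right)\right) = - 20 \left(\left(-7 - 343\right) + \left(0 - 14 + 0 \left(-343\right) + 0 \cdot 49\right)\right) = - 20 \left(-350 + \left(0 - 14 + 0 + 0\right)\right) = - 20 \left(-350 - 14\right) = \left(-20\right) \left(-364\right) = 7280$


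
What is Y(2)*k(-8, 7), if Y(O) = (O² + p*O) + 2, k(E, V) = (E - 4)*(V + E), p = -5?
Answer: -48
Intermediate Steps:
k(E, V) = (-4 + E)*(E + V)
Y(O) = 2 + O² - 5*O (Y(O) = (O² - 5*O) + 2 = 2 + O² - 5*O)
Y(2)*k(-8, 7) = (2 + 2² - 5*2)*((-8)² - 4*(-8) - 4*7 - 8*7) = (2 + 4 - 10)*(64 + 32 - 28 - 56) = -4*12 = -48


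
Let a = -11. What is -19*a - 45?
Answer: 164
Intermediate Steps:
-19*a - 45 = -19*(-11) - 45 = 209 - 45 = 164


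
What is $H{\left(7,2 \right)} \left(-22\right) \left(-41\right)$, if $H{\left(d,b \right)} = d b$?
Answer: $12628$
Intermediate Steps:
$H{\left(d,b \right)} = b d$
$H{\left(7,2 \right)} \left(-22\right) \left(-41\right) = 2 \cdot 7 \left(-22\right) \left(-41\right) = 14 \left(-22\right) \left(-41\right) = \left(-308\right) \left(-41\right) = 12628$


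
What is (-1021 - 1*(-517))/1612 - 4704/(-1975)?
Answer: 1646862/795925 ≈ 2.0691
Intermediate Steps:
(-1021 - 1*(-517))/1612 - 4704/(-1975) = (-1021 + 517)*(1/1612) - 4704*(-1/1975) = -504*1/1612 + 4704/1975 = -126/403 + 4704/1975 = 1646862/795925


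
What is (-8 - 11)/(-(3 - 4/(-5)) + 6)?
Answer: -95/11 ≈ -8.6364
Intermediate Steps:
(-8 - 11)/(-(3 - 4/(-5)) + 6) = -19/(-(3 - 4*(-⅕)) + 6) = -19/(-(3 + ⅘) + 6) = -19/(-1*19/5 + 6) = -19/(-19/5 + 6) = -19/11/5 = -19*5/11 = -95/11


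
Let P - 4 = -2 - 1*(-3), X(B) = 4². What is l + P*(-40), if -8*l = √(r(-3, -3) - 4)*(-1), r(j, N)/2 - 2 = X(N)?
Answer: -200 + √2/2 ≈ -199.29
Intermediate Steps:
X(B) = 16
r(j, N) = 36 (r(j, N) = 4 + 2*16 = 4 + 32 = 36)
P = 5 (P = 4 + (-2 - 1*(-3)) = 4 + (-2 + 3) = 4 + 1 = 5)
l = √2/2 (l = -√(36 - 4)*(-1)/8 = -√32*(-1)/8 = -4*√2*(-1)/8 = -(-1)*√2/2 = √2/2 ≈ 0.70711)
l + P*(-40) = √2/2 + 5*(-40) = √2/2 - 200 = -200 + √2/2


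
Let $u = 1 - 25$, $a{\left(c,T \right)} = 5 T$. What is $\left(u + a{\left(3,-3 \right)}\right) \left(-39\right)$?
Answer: $1521$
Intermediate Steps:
$u = -24$
$\left(u + a{\left(3,-3 \right)}\right) \left(-39\right) = \left(-24 + 5 \left(-3\right)\right) \left(-39\right) = \left(-24 - 15\right) \left(-39\right) = \left(-39\right) \left(-39\right) = 1521$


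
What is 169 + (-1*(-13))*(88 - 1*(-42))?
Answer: 1859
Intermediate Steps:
169 + (-1*(-13))*(88 - 1*(-42)) = 169 + 13*(88 + 42) = 169 + 13*130 = 169 + 1690 = 1859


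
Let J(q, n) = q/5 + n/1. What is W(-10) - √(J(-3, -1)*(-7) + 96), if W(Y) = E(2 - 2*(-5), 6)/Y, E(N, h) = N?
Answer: -6/5 - 2*√670/5 ≈ -11.554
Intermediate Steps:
J(q, n) = n + q/5 (J(q, n) = q*(⅕) + n*1 = q/5 + n = n + q/5)
W(Y) = 12/Y (W(Y) = (2 - 2*(-5))/Y = (2 + 10)/Y = 12/Y)
W(-10) - √(J(-3, -1)*(-7) + 96) = 12/(-10) - √((-1 + (⅕)*(-3))*(-7) + 96) = 12*(-⅒) - √((-1 - ⅗)*(-7) + 96) = -6/5 - √(-8/5*(-7) + 96) = -6/5 - √(56/5 + 96) = -6/5 - √(536/5) = -6/5 - 2*√670/5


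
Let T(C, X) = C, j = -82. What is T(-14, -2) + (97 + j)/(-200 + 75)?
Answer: -353/25 ≈ -14.120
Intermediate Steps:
T(-14, -2) + (97 + j)/(-200 + 75) = -14 + (97 - 82)/(-200 + 75) = -14 + 15/(-125) = -14 + 15*(-1/125) = -14 - 3/25 = -353/25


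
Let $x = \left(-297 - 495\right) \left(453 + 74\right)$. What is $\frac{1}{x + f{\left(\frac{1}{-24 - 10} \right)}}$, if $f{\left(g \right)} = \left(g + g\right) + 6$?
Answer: $- \frac{17}{7095427} \approx -2.3959 \cdot 10^{-6}$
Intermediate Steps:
$f{\left(g \right)} = 6 + 2 g$ ($f{\left(g \right)} = 2 g + 6 = 6 + 2 g$)
$x = -417384$ ($x = \left(-792\right) 527 = -417384$)
$\frac{1}{x + f{\left(\frac{1}{-24 - 10} \right)}} = \frac{1}{-417384 + \left(6 + \frac{2}{-24 - 10}\right)} = \frac{1}{-417384 + \left(6 + \frac{2}{-34}\right)} = \frac{1}{-417384 + \left(6 + 2 \left(- \frac{1}{34}\right)\right)} = \frac{1}{-417384 + \left(6 - \frac{1}{17}\right)} = \frac{1}{-417384 + \frac{101}{17}} = \frac{1}{- \frac{7095427}{17}} = - \frac{17}{7095427}$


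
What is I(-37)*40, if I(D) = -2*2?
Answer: -160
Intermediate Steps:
I(D) = -4
I(-37)*40 = -4*40 = -160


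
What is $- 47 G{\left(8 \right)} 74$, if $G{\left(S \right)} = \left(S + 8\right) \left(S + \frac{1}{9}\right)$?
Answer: $- \frac{4062304}{9} \approx -4.5137 \cdot 10^{5}$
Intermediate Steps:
$G{\left(S \right)} = \left(8 + S\right) \left(\frac{1}{9} + S\right)$ ($G{\left(S \right)} = \left(8 + S\right) \left(S + \frac{1}{9}\right) = \left(8 + S\right) \left(\frac{1}{9} + S\right)$)
$- 47 G{\left(8 \right)} 74 = - 47 \left(\frac{8}{9} + 8^{2} + \frac{73}{9} \cdot 8\right) 74 = - 47 \left(\frac{8}{9} + 64 + \frac{584}{9}\right) 74 = \left(-47\right) \frac{1168}{9} \cdot 74 = \left(- \frac{54896}{9}\right) 74 = - \frac{4062304}{9}$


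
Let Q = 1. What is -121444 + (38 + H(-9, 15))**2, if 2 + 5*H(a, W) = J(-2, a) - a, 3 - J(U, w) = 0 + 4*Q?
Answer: -2997684/25 ≈ -1.1991e+5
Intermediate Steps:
J(U, w) = -1 (J(U, w) = 3 - (0 + 4*1) = 3 - (0 + 4) = 3 - 1*4 = 3 - 4 = -1)
H(a, W) = -3/5 - a/5 (H(a, W) = -2/5 + (-1 - a)/5 = -2/5 + (-1/5 - a/5) = -3/5 - a/5)
-121444 + (38 + H(-9, 15))**2 = -121444 + (38 + (-3/5 - 1/5*(-9)))**2 = -121444 + (38 + (-3/5 + 9/5))**2 = -121444 + (38 + 6/5)**2 = -121444 + (196/5)**2 = -121444 + 38416/25 = -2997684/25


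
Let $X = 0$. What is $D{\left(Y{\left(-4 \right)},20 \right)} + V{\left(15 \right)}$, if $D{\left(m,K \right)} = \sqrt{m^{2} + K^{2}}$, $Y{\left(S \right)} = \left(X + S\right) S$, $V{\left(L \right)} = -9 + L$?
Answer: $6 + 4 \sqrt{41} \approx 31.612$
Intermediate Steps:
$Y{\left(S \right)} = S^{2}$ ($Y{\left(S \right)} = \left(0 + S\right) S = S S = S^{2}$)
$D{\left(m,K \right)} = \sqrt{K^{2} + m^{2}}$
$D{\left(Y{\left(-4 \right)},20 \right)} + V{\left(15 \right)} = \sqrt{20^{2} + \left(\left(-4\right)^{2}\right)^{2}} + \left(-9 + 15\right) = \sqrt{400 + 16^{2}} + 6 = \sqrt{400 + 256} + 6 = \sqrt{656} + 6 = 4 \sqrt{41} + 6 = 6 + 4 \sqrt{41}$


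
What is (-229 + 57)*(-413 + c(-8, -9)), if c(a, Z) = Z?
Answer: 72584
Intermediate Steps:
(-229 + 57)*(-413 + c(-8, -9)) = (-229 + 57)*(-413 - 9) = -172*(-422) = 72584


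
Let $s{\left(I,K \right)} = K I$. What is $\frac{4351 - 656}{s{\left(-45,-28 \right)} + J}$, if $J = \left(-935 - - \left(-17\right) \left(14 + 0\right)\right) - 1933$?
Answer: $- \frac{3695}{1846} \approx -2.0016$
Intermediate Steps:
$s{\left(I,K \right)} = I K$
$J = -3106$ ($J = \left(-935 - - \left(-17\right) 14\right) - 1933 = \left(-935 - \left(-1\right) \left(-238\right)\right) - 1933 = \left(-935 - 238\right) - 1933 = -1173 - 1933 = -3106$)
$\frac{4351 - 656}{s{\left(-45,-28 \right)} + J} = \frac{4351 - 656}{\left(-45\right) \left(-28\right) - 3106} = \frac{3695}{1260 - 3106} = \frac{3695}{-1846} = 3695 \left(- \frac{1}{1846}\right) = - \frac{3695}{1846}$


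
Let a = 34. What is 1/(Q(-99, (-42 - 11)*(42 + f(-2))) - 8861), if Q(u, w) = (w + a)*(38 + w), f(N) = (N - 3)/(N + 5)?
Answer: 9/39673240 ≈ 2.2685e-7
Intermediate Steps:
f(N) = (-3 + N)/(5 + N)
Q(u, w) = (34 + w)*(38 + w) (Q(u, w) = (w + 34)*(38 + w) = (34 + w)*(38 + w))
1/(Q(-99, (-42 - 11)*(42 + f(-2))) - 8861) = 1/((1292 + ((-42 - 11)*(42 + (-3 - 2)/(5 - 2)))² + 72*((-42 - 11)*(42 + (-3 - 2)/(5 - 2)))) - 8861) = 1/((1292 + (-53*(42 - 5/3))² + 72*(-53*(42 - 5/3))) - 8861) = 1/((1292 + (-53*121/3)² + 72*(-53*121/3)) - 8861) = 1/((1292 + (-6413/3)² + 72*(-6413/3)) - 8861) = 1/((1292 + 41126569/9 - 153912) - 8861) = 1/(39752989/9 - 8861) = 1/(39673240/9) = 9/39673240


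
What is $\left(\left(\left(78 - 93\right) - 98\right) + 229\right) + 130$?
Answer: $246$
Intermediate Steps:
$\left(\left(\left(78 - 93\right) - 98\right) + 229\right) + 130 = \left(\left(-15 - 98\right) + 229\right) + 130 = \left(-113 + 229\right) + 130 = 116 + 130 = 246$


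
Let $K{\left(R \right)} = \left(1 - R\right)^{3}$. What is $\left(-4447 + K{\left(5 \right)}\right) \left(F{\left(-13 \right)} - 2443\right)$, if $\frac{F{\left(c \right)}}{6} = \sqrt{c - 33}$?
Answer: $11020373 - 27066 i \sqrt{46} \approx 1.102 \cdot 10^{7} - 1.8357 \cdot 10^{5} i$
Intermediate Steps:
$F{\left(c \right)} = 6 \sqrt{-33 + c}$ ($F{\left(c \right)} = 6 \sqrt{c - 33} = 6 \sqrt{-33 + c}$)
$\left(-4447 + K{\left(5 \right)}\right) \left(F{\left(-13 \right)} - 2443\right) = \left(-4447 - \left(-1 + 5\right)^{3}\right) \left(6 \sqrt{-33 - 13} - 2443\right) = \left(-4447 - 4^{3}\right) \left(6 \sqrt{-46} - 2443\right) = \left(-4447 - 64\right) \left(6 i \sqrt{46} - 2443\right) = - 4511 \left(-2443 + 6 i \sqrt{46}\right) = 11020373 - 27066 i \sqrt{46}$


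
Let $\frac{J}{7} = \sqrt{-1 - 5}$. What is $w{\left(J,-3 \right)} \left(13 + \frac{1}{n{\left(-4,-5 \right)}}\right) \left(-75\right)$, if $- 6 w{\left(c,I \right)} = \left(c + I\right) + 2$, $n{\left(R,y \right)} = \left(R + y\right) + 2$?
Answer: $- \frac{1125}{7} + 1125 i \sqrt{6} \approx -160.71 + 2755.7 i$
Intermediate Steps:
$n{\left(R,y \right)} = 2 + R + y$
$J = 7 i \sqrt{6}$ ($J = 7 \sqrt{-1 - 5} = 7 \sqrt{-6} = 7 i \sqrt{6} \approx 17.146 i$)
$w{\left(c,I \right)} = - \frac{1}{3} - \frac{I}{6} - \frac{c}{6}$ ($w{\left(c,I \right)} = - \frac{\left(c + I\right) + 2}{6} = - \frac{\left(I + c\right) + 2}{6} = - \frac{2 + I + c}{6} = - \frac{1}{3} - \frac{I}{6} - \frac{c}{6}$)
$w{\left(J,-3 \right)} \left(13 + \frac{1}{n{\left(-4,-5 \right)}}\right) \left(-75\right) = \left(- \frac{1}{3} - - \frac{1}{2} - \frac{7 i \sqrt{6}}{6}\right) \left(13 + \frac{1}{2 - 4 - 5}\right) \left(-75\right) = \left(- \frac{1}{3} + \frac{1}{2} - \frac{7 i \sqrt{6}}{6}\right) \left(13 + \frac{1}{-7}\right) \left(-75\right) = \left(\frac{1}{6} - \frac{7 i \sqrt{6}}{6}\right) \left(13 - \frac{1}{7}\right) \left(-75\right) = \left(\frac{1}{6} - \frac{7 i \sqrt{6}}{6}\right) \frac{90}{7} \left(-75\right) = \left(\frac{15}{7} - 15 i \sqrt{6}\right) \left(-75\right) = - \frac{1125}{7} + 1125 i \sqrt{6}$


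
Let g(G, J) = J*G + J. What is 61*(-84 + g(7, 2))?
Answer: -4148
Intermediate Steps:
g(G, J) = J + G*J (g(G, J) = G*J + J = J + G*J)
61*(-84 + g(7, 2)) = 61*(-84 + 2*(1 + 7)) = 61*(-84 + 2*8) = 61*(-84 + 16) = 61*(-68) = -4148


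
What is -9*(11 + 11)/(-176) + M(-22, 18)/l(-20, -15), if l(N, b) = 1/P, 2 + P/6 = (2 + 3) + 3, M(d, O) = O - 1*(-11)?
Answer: 8361/8 ≈ 1045.1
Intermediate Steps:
M(d, O) = 11 + O (M(d, O) = O + 11 = 11 + O)
P = 36 (P = -12 + 6*((2 + 3) + 3) = -12 + 6*(5 + 3) = -12 + 6*8 = -12 + 48 = 36)
l(N, b) = 1/36
-9*(11 + 11)/(-176) + M(-22, 18)/l(-20, -15) = -9*(11 + 11)/(-176) + (11 + 18)/(1/36) = -9*22*(-1/176) + 29*36 = -198*(-1/176) + 1044 = 9/8 + 1044 = 8361/8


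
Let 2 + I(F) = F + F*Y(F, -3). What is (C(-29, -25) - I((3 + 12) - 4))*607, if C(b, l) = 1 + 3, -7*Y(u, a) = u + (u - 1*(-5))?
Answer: 159034/7 ≈ 22719.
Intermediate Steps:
Y(u, a) = -5/7 - 2*u/7 (Y(u, a) = -(u + (u - 1*(-5)))/7 = -(u + (u + 5))/7 = -(u + (5 + u))/7 = -(5 + 2*u)/7 = -5/7 - 2*u/7)
C(b, l) = 4
I(F) = -2 + F + F*(-5/7 - 2*F/7) (I(F) = -2 + (F + F*(-5/7 - 2*F/7)) = -2 + F + F*(-5/7 - 2*F/7))
(C(-29, -25) - I((3 + 12) - 4))*607 = (4 - (-2 - 2*((3 + 12) - 4)**2/7 + 2*((3 + 12) - 4)/7))*607 = (4 - (-2 - 2*(15 - 4)**2/7 + 2*(15 - 4)/7))*607 = (4 - (-2 - 2/7*11**2 + (2/7)*11))*607 = (4 - (-2 - 2/7*121 + 22/7))*607 = (4 - (-2 - 242/7 + 22/7))*607 = (4 - 1*(-234/7))*607 = (4 + 234/7)*607 = (262/7)*607 = 159034/7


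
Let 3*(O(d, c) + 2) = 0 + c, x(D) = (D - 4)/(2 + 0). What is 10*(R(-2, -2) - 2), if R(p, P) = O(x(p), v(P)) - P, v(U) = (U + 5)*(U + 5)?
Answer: 10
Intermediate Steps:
x(D) = -2 + D/2 (x(D) = (-4 + D)/2 = (-4 + D)*(½) = -2 + D/2)
v(U) = (5 + U)² (v(U) = (5 + U)*(5 + U) = (5 + U)²)
O(d, c) = -2 + c/3 (O(d, c) = -2 + (0 + c)/3 = -2 + c/3)
R(p, P) = -2 - P + (5 + P)²/3 (R(p, P) = (-2 + (5 + P)²/3) - P = -2 - P + (5 + P)²/3)
10*(R(-2, -2) - 2) = 10*((19/3 + (⅓)*(-2)² + (7/3)*(-2)) - 2) = 10*((19/3 + (⅓)*4 - 14/3) - 2) = 10*((19/3 + 4/3 - 14/3) - 2) = 10*(3 - 2) = 10*1 = 10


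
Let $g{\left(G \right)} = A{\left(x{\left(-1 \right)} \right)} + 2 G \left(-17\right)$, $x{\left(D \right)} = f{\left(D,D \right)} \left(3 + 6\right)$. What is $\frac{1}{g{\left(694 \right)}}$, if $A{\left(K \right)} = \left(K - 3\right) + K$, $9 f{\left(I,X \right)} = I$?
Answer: $- \frac{1}{23601} \approx -4.2371 \cdot 10^{-5}$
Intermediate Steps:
$f{\left(I,X \right)} = \frac{I}{9}$
$x{\left(D \right)} = D$ ($x{\left(D \right)} = \frac{D}{9} \left(3 + 6\right) = \frac{D}{9} \cdot 9 = D$)
$A{\left(K \right)} = -3 + 2 K$ ($A{\left(K \right)} = \left(-3 + K\right) + K = -3 + 2 K$)
$g{\left(G \right)} = -5 - 34 G$ ($g{\left(G \right)} = \left(-3 + 2 \left(-1\right)\right) + 2 G \left(-17\right) = \left(-3 - 2\right) - 34 G = -5 - 34 G$)
$\frac{1}{g{\left(694 \right)}} = \frac{1}{-5 - 23596} = \frac{1}{-23601} = - \frac{1}{23601}$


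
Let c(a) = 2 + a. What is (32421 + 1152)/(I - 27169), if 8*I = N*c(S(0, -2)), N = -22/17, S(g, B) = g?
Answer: -380494/307919 ≈ -1.2357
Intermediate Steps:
N = -22/17 (N = -22*1/17 = -22/17 ≈ -1.2941)
I = -11/34 (I = (-22*(2 + 0)/17)/8 = (-22/17*2)/8 = (⅛)*(-44/17) = -11/34 ≈ -0.32353)
(32421 + 1152)/(I - 27169) = (32421 + 1152)/(-11/34 - 27169) = 33573/(-923757/34) = 33573*(-34/923757) = -380494/307919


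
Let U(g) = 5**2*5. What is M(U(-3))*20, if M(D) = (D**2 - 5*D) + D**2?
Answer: 612500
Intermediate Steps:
U(g) = 125 (U(g) = 25*5 = 125)
M(D) = -5*D + 2*D**2
M(U(-3))*20 = (125*(-5 + 2*125))*20 = (125*(-5 + 250))*20 = (125*245)*20 = 30625*20 = 612500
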